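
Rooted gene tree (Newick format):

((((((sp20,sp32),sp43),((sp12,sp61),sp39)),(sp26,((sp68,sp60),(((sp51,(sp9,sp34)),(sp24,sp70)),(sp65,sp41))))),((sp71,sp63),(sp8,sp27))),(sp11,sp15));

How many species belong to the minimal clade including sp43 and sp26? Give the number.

16

The MRCA of sp43 and sp26 is the node subtending ((((sp20,sp32),sp43),((sp12,sp61),sp39)),(sp26,((sp68,sp60),(((sp51,(sp9,sp34)),(sp24,sp70)),(sp65,sp41))))).
That clade contains 16 terminal taxa: sp12, sp20, sp24, sp26, sp32, sp34, sp39, sp41, sp43, sp51, sp60, sp61, sp65, sp68, sp70, sp9.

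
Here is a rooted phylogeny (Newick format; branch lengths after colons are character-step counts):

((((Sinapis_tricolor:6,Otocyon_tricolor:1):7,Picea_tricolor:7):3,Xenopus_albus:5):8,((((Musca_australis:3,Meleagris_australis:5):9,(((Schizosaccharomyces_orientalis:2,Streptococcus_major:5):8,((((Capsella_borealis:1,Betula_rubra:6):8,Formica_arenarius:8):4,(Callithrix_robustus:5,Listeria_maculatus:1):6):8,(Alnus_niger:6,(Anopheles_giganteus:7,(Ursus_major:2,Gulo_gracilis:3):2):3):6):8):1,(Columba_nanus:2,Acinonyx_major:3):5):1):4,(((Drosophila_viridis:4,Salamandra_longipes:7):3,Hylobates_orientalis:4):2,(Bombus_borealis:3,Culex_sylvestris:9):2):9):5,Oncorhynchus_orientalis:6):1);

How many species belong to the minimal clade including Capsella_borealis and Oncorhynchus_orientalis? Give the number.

21

The MRCA of Capsella_borealis and Oncorhynchus_orientalis is the node subtending ((((Musca_australis,Meleagris_australis),(((Schizosaccharomyces_orientalis,Streptococcus_major),((((Capsella_borealis,Betula_rubra),Formica_arenarius),(Callithrix_robustus,Listeria_maculatus)),(Alnus_niger,(Anopheles_giganteus,(Ursus_major,Gulo_gracilis))))),(Columba_nanus,Acinonyx_major))),(((Drosophila_viridis,Salamandra_longipes),Hylobates_orientalis),(Bombus_borealis,Culex_sylvestris))),Oncorhynchus_orientalis).
That clade contains 21 terminal taxa: Acinonyx_major, Alnus_niger, Anopheles_giganteus, Betula_rubra, Bombus_borealis, Callithrix_robustus, Capsella_borealis, Columba_nanus, Culex_sylvestris, Drosophila_viridis, Formica_arenarius, Gulo_gracilis, Hylobates_orientalis, Listeria_maculatus, Meleagris_australis, Musca_australis, Oncorhynchus_orientalis, Salamandra_longipes, Schizosaccharomyces_orientalis, Streptococcus_major, Ursus_major.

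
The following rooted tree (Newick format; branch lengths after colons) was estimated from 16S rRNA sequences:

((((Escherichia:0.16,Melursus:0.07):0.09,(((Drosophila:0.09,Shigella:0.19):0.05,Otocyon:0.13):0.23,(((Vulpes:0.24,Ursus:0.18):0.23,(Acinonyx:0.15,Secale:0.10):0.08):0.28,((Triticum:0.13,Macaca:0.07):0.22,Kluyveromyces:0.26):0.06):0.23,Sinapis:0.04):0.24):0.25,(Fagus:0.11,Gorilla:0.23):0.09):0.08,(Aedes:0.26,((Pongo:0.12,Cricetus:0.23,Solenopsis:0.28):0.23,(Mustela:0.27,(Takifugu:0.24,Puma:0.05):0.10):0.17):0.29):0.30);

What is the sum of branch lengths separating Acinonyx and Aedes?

1.87

The path runs Acinonyx → … → MRCA → … → Aedes; the MRCA is the root of the tree.
Branch lengths along that path: 0.15 + 0.08 + 0.28 + 0.23 + 0.24 + 0.25 + 0.08 + 0.30 + 0.26 = 1.87.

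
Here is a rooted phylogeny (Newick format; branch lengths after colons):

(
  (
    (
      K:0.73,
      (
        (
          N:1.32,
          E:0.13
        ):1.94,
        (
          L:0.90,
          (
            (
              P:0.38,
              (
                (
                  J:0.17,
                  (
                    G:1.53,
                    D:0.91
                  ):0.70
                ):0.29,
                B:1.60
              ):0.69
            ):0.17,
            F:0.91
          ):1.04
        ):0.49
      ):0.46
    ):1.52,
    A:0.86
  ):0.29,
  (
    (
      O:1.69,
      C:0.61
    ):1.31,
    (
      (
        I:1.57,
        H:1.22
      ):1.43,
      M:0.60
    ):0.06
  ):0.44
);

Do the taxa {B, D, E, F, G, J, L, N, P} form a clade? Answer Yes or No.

Yes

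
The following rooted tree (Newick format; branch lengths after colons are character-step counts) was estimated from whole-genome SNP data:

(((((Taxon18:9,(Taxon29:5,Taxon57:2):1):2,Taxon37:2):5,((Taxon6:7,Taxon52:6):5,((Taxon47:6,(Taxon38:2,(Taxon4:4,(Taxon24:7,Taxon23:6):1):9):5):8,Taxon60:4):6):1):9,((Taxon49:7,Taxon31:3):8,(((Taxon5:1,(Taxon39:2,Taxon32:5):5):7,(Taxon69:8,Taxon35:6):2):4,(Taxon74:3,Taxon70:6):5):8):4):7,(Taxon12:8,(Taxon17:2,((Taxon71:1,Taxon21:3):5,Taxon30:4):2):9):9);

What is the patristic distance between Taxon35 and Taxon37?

40

The path runs Taxon35 → … → MRCA → … → Taxon37; the MRCA is the node subtending ((((Taxon18,(Taxon29,Taxon57)),Taxon37),((Taxon6,Taxon52),((Taxon47,(Taxon38,(Taxon4,(Taxon24,Taxon23)))),Taxon60))),((Taxon49,Taxon31),(((Taxon5,(Taxon39,Taxon32)),(Taxon69,Taxon35)),(Taxon74,Taxon70)))).
Branch lengths along that path: 6 + 2 + 4 + 8 + 4 + 9 + 5 + 2 = 40.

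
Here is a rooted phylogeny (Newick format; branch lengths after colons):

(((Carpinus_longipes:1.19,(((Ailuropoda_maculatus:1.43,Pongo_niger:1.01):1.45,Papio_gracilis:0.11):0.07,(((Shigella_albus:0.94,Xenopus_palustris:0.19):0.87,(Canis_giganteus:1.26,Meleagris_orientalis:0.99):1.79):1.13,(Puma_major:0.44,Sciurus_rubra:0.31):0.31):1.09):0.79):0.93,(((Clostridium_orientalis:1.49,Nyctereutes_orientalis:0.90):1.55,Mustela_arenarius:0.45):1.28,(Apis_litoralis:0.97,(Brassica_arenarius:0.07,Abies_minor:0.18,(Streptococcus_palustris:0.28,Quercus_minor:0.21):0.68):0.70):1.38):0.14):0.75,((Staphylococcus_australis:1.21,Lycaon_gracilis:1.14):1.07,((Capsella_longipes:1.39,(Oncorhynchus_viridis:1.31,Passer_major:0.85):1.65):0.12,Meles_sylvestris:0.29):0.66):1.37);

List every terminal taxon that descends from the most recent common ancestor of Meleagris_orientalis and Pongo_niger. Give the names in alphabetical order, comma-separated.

Ailuropoda_maculatus, Canis_giganteus, Meleagris_orientalis, Papio_gracilis, Pongo_niger, Puma_major, Sciurus_rubra, Shigella_albus, Xenopus_palustris

Tracing Meleagris_orientalis: it sits inside (Canis_giganteus,Meleagris_orientalis).
Tracing Pongo_niger: it sits inside (Ailuropoda_maculatus,Pongo_niger).
The smallest clade enclosing both is (((Ailuropoda_maculatus,Pongo_niger),Papio_gracilis),(((Shigella_albus,Xenopus_palustris),(Canis_giganteus,Meleagris_orientalis)),(Puma_major,Sciurus_rubra))); the answer is its 9 terminal taxa in alphabetical order.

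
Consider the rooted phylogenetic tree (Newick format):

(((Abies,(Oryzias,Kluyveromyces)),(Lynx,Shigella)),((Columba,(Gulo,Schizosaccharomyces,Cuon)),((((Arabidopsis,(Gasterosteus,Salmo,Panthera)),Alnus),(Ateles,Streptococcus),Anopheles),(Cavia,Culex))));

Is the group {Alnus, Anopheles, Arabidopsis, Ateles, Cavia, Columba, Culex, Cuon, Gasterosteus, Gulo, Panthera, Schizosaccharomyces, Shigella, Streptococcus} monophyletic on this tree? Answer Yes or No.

No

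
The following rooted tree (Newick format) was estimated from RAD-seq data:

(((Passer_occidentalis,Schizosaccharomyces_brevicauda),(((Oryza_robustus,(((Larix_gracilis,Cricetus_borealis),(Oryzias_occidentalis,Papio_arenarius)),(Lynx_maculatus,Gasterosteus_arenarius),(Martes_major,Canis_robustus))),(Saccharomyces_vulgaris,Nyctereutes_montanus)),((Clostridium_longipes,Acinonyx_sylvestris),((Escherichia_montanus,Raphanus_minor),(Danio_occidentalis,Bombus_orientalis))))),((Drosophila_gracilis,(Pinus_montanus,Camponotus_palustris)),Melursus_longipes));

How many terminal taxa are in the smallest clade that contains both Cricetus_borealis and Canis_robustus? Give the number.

8

The MRCA of Cricetus_borealis and Canis_robustus is the node subtending (((Larix_gracilis,Cricetus_borealis),(Oryzias_occidentalis,Papio_arenarius)),(Lynx_maculatus,Gasterosteus_arenarius),(Martes_major,Canis_robustus)).
That clade contains 8 terminal taxa: Canis_robustus, Cricetus_borealis, Gasterosteus_arenarius, Larix_gracilis, Lynx_maculatus, Martes_major, Oryzias_occidentalis, Papio_arenarius.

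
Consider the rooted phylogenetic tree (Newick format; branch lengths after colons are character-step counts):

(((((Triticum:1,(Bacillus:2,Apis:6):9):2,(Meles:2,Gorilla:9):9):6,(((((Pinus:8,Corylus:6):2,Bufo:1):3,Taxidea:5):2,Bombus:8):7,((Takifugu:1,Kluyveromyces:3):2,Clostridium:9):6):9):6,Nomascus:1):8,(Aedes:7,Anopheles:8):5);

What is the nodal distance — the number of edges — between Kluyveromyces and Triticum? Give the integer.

7

The MRCA of Kluyveromyces and Triticum is the node subtending (((Triticum,(Bacillus,Apis)),(Meles,Gorilla)),(((((Pinus,Corylus),Bufo),Taxidea),Bombus),((Takifugu,Kluyveromyces),Clostridium))).
From Kluyveromyces up to that node: 4 branches. From Triticum up to the same node: 3 branches. Total: 4 + 3 = 7.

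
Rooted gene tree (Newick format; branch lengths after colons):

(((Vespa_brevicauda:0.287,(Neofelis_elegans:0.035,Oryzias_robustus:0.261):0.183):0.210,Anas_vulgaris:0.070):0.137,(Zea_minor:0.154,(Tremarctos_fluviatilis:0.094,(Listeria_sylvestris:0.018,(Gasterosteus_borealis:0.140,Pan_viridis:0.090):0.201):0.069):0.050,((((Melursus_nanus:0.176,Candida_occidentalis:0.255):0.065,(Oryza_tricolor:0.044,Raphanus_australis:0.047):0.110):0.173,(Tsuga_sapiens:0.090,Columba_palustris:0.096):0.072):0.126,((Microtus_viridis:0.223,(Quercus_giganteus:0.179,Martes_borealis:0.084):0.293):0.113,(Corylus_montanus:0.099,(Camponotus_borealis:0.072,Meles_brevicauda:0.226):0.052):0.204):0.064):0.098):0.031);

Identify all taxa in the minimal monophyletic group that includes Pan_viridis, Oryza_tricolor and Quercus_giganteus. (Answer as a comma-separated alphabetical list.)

Tracing Pan_viridis: it sits inside (Gasterosteus_borealis,Pan_viridis).
Tracing Oryza_tricolor: it sits inside (Oryza_tricolor,Raphanus_australis).
Tracing Quercus_giganteus: it sits inside (Quercus_giganteus,Martes_borealis).
The smallest clade enclosing all 3 is (Zea_minor,(Tremarctos_fluviatilis,(Listeria_sylvestris,(Gasterosteus_borealis,Pan_viridis))),((((Melursus_nanus,Candida_occidentalis),(Oryza_tricolor,Raphanus_australis)),(Tsuga_sapiens,Columba_palustris)),((Microtus_viridis,(Quercus_giganteus,Martes_borealis)),(Corylus_montanus,(Camponotus_borealis,Meles_brevicauda))))); the answer is its 17 terminal taxa in alphabetical order.

Camponotus_borealis, Candida_occidentalis, Columba_palustris, Corylus_montanus, Gasterosteus_borealis, Listeria_sylvestris, Martes_borealis, Meles_brevicauda, Melursus_nanus, Microtus_viridis, Oryza_tricolor, Pan_viridis, Quercus_giganteus, Raphanus_australis, Tremarctos_fluviatilis, Tsuga_sapiens, Zea_minor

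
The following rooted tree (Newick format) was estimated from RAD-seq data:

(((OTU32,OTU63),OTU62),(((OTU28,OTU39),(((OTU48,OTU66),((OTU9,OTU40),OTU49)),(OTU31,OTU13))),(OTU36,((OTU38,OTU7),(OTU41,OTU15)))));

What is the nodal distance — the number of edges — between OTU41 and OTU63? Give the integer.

8

The MRCA of OTU41 and OTU63 is the root of the tree.
From OTU41 up to that node: 5 branches. From OTU63 up to the same node: 3 branches. Total: 5 + 3 = 8.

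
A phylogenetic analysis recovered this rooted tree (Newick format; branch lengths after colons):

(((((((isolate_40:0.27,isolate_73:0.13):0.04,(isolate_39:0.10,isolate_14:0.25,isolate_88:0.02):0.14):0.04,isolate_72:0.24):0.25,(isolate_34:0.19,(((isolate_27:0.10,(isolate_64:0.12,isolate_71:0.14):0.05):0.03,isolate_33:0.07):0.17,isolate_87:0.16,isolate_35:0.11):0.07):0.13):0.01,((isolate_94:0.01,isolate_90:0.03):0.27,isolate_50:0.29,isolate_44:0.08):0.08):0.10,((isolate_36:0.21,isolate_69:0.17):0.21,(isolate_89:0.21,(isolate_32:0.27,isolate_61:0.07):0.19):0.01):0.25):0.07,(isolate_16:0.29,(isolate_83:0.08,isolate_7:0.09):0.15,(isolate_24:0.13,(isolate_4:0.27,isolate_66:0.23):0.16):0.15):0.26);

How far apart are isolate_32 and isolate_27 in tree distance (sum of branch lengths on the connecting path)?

1.33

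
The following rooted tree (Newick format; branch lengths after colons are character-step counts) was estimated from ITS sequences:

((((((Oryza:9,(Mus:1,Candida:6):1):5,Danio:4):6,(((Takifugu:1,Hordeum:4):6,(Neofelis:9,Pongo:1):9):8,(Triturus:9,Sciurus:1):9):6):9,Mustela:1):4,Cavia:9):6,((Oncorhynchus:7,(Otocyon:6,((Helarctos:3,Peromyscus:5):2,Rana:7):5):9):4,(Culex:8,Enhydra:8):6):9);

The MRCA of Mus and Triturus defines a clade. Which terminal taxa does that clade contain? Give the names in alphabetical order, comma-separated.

Tracing Mus: it sits inside (Mus,Candida).
Tracing Triturus: it sits inside (Triturus,Sciurus).
The smallest clade enclosing both is (((Oryza,(Mus,Candida)),Danio),(((Takifugu,Hordeum),(Neofelis,Pongo)),(Triturus,Sciurus))); the answer is its 10 terminal taxa in alphabetical order.

Candida, Danio, Hordeum, Mus, Neofelis, Oryza, Pongo, Sciurus, Takifugu, Triturus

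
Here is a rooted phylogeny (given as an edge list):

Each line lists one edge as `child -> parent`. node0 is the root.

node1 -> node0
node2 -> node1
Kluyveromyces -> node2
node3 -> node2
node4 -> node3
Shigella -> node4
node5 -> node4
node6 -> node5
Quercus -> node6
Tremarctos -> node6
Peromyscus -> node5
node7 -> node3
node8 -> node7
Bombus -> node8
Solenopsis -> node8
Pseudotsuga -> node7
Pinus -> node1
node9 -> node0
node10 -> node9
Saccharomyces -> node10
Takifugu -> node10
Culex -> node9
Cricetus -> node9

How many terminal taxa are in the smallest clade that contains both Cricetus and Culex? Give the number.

4

The MRCA of Cricetus and Culex is the node subtending ((Saccharomyces,Takifugu),Culex,Cricetus).
That clade contains 4 terminal taxa: Cricetus, Culex, Saccharomyces, Takifugu.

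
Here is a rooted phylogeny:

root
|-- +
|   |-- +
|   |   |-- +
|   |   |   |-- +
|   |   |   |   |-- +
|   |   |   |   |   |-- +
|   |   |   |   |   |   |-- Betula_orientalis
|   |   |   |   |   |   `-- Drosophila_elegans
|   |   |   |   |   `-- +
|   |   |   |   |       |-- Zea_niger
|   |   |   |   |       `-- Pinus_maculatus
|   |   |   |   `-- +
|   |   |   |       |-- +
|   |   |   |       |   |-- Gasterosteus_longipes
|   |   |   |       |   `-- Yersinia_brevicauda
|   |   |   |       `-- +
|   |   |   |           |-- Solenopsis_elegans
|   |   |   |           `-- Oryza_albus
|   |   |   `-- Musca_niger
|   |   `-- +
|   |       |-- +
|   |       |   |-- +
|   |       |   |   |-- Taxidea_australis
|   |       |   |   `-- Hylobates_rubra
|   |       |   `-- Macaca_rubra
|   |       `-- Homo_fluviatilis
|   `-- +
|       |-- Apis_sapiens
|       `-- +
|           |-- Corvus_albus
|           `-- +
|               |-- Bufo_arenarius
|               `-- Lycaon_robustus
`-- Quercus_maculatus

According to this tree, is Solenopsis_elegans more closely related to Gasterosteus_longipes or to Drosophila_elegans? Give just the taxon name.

Gasterosteus_longipes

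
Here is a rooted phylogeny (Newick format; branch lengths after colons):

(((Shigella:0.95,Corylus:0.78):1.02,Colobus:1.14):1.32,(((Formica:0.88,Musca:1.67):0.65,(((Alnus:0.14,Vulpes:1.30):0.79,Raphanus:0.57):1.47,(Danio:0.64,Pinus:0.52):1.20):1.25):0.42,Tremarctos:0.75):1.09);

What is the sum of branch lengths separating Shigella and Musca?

7.12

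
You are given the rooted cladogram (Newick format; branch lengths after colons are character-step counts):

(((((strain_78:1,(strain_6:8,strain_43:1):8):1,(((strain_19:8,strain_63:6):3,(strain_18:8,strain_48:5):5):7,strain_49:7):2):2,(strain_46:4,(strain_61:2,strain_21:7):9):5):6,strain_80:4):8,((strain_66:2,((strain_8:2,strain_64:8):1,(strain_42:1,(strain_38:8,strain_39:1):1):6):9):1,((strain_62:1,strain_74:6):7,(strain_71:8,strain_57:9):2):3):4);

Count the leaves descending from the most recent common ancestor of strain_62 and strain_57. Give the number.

4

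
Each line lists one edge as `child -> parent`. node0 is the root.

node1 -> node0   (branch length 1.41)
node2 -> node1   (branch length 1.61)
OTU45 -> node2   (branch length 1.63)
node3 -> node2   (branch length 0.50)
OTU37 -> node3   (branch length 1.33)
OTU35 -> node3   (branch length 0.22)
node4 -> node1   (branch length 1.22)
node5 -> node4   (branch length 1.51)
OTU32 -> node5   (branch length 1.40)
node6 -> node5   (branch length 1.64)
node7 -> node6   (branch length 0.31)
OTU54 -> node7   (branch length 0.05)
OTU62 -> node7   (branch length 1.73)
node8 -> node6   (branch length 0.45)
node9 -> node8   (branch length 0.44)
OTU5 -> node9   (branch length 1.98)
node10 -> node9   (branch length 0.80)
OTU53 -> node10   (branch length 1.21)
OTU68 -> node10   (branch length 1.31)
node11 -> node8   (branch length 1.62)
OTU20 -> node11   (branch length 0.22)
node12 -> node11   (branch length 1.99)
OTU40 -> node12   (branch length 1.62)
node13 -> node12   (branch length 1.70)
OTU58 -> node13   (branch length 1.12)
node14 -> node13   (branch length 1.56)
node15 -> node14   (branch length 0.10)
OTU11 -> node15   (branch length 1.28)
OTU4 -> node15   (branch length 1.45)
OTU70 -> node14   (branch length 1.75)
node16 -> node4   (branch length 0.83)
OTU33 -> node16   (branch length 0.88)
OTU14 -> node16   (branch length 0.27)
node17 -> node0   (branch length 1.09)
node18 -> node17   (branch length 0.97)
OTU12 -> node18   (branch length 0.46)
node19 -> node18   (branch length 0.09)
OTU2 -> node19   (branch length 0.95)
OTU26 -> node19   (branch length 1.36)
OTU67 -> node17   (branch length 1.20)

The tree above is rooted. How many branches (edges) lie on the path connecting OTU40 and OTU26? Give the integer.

The MRCA of OTU40 and OTU26 is the root of the tree.
From OTU40 up to that node: 8 branches. From OTU26 up to the same node: 4 branches. Total: 8 + 4 = 12.

12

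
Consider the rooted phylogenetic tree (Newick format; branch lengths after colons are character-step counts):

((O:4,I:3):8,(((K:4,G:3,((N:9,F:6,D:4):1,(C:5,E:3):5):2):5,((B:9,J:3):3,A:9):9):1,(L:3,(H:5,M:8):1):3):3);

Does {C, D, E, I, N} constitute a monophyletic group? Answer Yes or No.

The MRCA of the listed taxa is the root, so the smallest clade containing them is the whole tree.
That clade also contains A, B, F, G, H, J, K, L, M, O, which are not in the proposed group, so the group is not monophyletic.

No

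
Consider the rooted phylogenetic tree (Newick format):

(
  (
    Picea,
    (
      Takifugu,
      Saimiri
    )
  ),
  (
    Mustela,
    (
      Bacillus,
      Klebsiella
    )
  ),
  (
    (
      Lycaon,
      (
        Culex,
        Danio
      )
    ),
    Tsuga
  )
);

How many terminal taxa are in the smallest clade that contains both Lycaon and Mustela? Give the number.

The MRCA of Lycaon and Mustela is the root, so the clade is the entire tree.
That clade contains 10 terminal taxa: Bacillus, Culex, Danio, Klebsiella, Lycaon, Mustela, Picea, Saimiri, Takifugu, Tsuga.

10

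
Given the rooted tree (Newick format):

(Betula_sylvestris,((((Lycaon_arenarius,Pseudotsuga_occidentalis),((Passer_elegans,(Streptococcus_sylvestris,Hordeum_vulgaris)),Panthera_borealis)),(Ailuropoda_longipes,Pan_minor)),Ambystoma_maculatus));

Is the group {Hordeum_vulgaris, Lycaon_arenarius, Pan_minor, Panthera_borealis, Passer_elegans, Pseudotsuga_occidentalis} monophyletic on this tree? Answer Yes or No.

No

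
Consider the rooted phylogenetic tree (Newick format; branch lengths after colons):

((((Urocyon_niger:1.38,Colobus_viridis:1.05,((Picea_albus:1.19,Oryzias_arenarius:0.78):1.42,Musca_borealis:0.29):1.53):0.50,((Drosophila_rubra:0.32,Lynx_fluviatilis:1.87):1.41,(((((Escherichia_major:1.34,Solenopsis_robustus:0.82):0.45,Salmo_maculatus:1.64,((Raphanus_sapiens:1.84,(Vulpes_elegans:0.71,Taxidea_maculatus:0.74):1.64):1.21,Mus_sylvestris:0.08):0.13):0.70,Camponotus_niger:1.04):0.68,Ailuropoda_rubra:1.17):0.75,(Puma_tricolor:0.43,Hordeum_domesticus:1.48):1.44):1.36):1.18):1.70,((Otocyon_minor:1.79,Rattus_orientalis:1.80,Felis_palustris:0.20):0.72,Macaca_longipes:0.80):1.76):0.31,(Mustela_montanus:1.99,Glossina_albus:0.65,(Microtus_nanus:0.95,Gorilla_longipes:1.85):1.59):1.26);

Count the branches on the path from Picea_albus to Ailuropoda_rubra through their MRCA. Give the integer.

8

The MRCA of Picea_albus and Ailuropoda_rubra is the node subtending ((Urocyon_niger,Colobus_viridis,((Picea_albus,Oryzias_arenarius),Musca_borealis)),((Drosophila_rubra,Lynx_fluviatilis),(((((Escherichia_major,Solenopsis_robustus),Salmo_maculatus,((Raphanus_sapiens,(Vulpes_elegans,Taxidea_maculatus)),Mus_sylvestris)),Camponotus_niger),Ailuropoda_rubra),(Puma_tricolor,Hordeum_domesticus)))).
From Picea_albus up to that node: 4 branches. From Ailuropoda_rubra up to the same node: 4 branches. Total: 4 + 4 = 8.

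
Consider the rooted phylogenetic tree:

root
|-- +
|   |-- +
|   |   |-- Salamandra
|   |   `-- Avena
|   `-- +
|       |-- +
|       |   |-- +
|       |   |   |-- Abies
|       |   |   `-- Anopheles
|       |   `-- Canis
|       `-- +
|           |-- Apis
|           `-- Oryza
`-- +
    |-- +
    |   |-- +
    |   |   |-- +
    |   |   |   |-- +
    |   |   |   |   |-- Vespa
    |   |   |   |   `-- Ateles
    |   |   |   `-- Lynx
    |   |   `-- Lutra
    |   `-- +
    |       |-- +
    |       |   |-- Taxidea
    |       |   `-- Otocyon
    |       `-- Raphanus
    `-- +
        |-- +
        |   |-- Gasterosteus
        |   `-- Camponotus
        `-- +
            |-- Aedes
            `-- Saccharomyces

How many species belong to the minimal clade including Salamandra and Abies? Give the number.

7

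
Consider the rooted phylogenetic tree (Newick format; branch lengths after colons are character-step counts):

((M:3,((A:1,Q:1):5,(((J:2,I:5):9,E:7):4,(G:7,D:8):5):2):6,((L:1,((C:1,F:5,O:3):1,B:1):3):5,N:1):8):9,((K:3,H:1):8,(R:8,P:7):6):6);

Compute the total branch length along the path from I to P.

54

The path runs I → … → MRCA → … → P; the MRCA is the root of the tree.
Branch lengths along that path: 5 + 9 + 4 + 2 + 6 + 9 + 6 + 6 + 7 = 54.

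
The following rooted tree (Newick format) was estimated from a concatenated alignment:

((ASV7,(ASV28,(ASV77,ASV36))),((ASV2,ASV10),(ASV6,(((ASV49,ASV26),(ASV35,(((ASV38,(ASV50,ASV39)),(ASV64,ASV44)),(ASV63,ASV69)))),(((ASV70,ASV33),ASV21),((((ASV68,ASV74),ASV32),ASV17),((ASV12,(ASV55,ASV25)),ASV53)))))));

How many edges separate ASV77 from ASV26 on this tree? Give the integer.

10

The MRCA of ASV77 and ASV26 is the root of the tree.
From ASV77 up to that node: 4 branches. From ASV26 up to the same node: 6 branches. Total: 4 + 6 = 10.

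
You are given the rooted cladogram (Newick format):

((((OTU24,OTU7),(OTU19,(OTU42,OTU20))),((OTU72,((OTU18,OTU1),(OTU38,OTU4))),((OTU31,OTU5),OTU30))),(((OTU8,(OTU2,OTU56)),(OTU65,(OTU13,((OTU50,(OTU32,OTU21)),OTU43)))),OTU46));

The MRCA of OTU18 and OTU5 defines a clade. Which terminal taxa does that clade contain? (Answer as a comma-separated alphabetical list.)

OTU1, OTU18, OTU30, OTU31, OTU38, OTU4, OTU5, OTU72

Tracing OTU18: it sits inside (OTU18,OTU1).
Tracing OTU5: it sits inside (OTU31,OTU5).
The smallest clade enclosing both is ((OTU72,((OTU18,OTU1),(OTU38,OTU4))),((OTU31,OTU5),OTU30)); the answer is its 8 terminal taxa in alphabetical order.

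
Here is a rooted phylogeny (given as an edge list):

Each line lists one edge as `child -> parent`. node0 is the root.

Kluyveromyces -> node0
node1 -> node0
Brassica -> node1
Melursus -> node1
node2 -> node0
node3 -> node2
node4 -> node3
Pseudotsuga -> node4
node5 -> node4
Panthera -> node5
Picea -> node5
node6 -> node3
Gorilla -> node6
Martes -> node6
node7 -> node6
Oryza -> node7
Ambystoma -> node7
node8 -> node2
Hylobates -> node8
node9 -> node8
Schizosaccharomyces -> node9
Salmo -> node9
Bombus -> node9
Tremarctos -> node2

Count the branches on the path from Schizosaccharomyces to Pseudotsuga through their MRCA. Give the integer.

The MRCA of Schizosaccharomyces and Pseudotsuga is the node subtending (((Pseudotsuga,(Panthera,Picea)),(Gorilla,Martes,(Oryza,Ambystoma))),(Hylobates,(Schizosaccharomyces,Salmo,Bombus)),Tremarctos).
From Schizosaccharomyces up to that node: 3 branches. From Pseudotsuga up to the same node: 3 branches. Total: 3 + 3 = 6.

6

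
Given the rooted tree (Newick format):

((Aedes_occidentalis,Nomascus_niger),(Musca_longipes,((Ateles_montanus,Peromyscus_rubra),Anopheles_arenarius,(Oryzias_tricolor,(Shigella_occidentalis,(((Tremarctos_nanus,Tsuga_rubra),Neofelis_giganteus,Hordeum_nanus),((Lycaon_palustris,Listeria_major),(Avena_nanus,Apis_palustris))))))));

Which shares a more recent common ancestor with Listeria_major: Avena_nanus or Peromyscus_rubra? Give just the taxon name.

Avena_nanus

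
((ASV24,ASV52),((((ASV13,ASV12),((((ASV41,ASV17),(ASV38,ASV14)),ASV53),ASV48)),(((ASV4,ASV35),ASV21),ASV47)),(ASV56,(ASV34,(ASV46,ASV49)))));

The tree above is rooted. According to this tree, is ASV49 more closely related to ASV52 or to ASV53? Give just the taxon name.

ASV53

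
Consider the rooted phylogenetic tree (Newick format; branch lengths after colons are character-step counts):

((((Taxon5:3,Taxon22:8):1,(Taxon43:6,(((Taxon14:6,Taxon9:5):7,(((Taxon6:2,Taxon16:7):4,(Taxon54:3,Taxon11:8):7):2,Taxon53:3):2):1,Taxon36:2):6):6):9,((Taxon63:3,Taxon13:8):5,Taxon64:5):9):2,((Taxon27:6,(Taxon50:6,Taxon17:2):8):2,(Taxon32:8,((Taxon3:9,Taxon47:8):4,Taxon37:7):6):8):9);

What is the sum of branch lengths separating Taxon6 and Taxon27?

The path runs Taxon6 → … → MRCA → … → Taxon27; the MRCA is the root of the tree.
Branch lengths along that path: 2 + 4 + 2 + 2 + 1 + 6 + 6 + 9 + 2 + 9 + 2 + 6 = 51.

51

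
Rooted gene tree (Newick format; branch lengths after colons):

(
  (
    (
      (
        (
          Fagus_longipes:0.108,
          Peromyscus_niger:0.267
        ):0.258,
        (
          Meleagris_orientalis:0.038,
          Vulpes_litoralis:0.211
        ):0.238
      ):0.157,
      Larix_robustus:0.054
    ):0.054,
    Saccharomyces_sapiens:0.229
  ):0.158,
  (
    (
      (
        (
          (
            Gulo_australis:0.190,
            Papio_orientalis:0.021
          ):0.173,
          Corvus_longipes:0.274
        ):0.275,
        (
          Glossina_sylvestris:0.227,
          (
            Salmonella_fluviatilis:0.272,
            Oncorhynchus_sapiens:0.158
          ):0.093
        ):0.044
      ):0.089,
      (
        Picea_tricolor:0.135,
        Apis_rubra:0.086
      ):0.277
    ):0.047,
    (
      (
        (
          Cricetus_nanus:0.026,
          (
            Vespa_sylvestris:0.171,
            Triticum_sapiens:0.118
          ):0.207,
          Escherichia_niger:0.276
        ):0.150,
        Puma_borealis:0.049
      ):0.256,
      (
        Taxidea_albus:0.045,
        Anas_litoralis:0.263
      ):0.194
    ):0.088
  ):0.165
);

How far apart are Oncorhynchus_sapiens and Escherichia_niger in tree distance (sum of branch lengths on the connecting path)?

The path runs Oncorhynchus_sapiens → … → MRCA → … → Escherichia_niger; the MRCA is the node subtending (((((Gulo_australis,Papio_orientalis),Corvus_longipes),(Glossina_sylvestris,(Salmonella_fluviatilis,Oncorhynchus_sapiens))),(Picea_tricolor,Apis_rubra)),(((Cricetus_nanus,(Vespa_sylvestris,Triticum_sapiens),Escherichia_niger),Puma_borealis),(Taxidea_albus,Anas_litoralis))).
Branch lengths along that path: 0.158 + 0.093 + 0.044 + 0.089 + 0.047 + 0.088 + 0.256 + 0.150 + 0.276 = 1.201.

1.201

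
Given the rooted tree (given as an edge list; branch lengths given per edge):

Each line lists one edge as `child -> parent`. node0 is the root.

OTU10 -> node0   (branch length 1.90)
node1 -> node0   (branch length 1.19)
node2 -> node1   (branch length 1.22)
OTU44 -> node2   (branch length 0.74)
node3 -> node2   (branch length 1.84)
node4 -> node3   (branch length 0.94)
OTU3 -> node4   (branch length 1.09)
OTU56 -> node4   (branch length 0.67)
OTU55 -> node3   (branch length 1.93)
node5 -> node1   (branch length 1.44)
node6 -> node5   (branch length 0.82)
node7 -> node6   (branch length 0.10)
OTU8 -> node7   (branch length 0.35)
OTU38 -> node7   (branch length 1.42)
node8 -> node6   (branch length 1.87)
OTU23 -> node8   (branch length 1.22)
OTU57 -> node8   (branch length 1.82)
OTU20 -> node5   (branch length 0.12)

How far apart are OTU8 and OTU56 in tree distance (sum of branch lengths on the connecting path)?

The path runs OTU8 → … → MRCA → … → OTU56; the MRCA is the node subtending ((OTU44,((OTU3,OTU56),OTU55)),(((OTU8,OTU38),(OTU23,OTU57)),OTU20)).
Branch lengths along that path: 0.35 + 0.10 + 0.82 + 1.44 + 1.22 + 1.84 + 0.94 + 0.67 = 7.38.

7.38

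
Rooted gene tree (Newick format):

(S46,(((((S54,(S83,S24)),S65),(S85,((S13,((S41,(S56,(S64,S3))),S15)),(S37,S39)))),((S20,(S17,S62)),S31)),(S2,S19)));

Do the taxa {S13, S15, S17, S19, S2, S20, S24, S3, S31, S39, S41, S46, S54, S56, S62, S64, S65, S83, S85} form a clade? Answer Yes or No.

No

The MRCA of the listed taxa is the root, so the smallest clade containing them is the whole tree.
That clade also contains S37, which is not in the proposed group, so the group is not monophyletic.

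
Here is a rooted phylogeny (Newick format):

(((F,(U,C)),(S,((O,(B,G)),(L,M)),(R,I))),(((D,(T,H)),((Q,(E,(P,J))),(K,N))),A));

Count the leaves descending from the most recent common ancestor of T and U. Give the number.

The MRCA of T and U is the root, so the clade is the entire tree.
That clade contains 21 terminal taxa: A, B, C, D, E, F, G, H, I, J, K, L, M, N, O, P, Q, R, S, T, U.

21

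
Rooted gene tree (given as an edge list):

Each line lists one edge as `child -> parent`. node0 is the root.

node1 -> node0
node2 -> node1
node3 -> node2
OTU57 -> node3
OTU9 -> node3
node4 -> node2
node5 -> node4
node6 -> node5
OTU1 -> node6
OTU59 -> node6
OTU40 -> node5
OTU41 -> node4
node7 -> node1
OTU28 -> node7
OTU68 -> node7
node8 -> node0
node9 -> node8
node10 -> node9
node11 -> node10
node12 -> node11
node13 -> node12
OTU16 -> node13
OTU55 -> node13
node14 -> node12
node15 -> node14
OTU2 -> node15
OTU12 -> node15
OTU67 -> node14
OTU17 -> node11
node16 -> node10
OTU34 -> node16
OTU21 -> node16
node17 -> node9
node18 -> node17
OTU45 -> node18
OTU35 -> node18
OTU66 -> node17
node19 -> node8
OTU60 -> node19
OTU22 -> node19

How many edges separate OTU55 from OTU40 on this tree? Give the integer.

12

The MRCA of OTU55 and OTU40 is the root of the tree.
From OTU55 up to that node: 7 branches. From OTU40 up to the same node: 5 branches. Total: 7 + 5 = 12.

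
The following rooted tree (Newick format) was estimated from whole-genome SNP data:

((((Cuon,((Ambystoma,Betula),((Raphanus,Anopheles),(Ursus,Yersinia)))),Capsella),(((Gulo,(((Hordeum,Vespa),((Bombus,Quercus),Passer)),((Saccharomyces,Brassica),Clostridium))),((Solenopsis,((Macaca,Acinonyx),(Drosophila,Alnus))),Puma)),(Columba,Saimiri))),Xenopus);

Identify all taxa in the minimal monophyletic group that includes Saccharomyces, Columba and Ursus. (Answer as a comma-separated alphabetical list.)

Acinonyx, Alnus, Ambystoma, Anopheles, Betula, Bombus, Brassica, Capsella, Clostridium, Columba, Cuon, Drosophila, Gulo, Hordeum, Macaca, Passer, Puma, Quercus, Raphanus, Saccharomyces, Saimiri, Solenopsis, Ursus, Vespa, Yersinia

Tracing Saccharomyces: it sits inside (Saccharomyces,Brassica).
Tracing Columba: it sits inside (Columba,Saimiri).
Tracing Ursus: it sits inside (Ursus,Yersinia).
The smallest clade enclosing all 3 is (((Cuon,((Ambystoma,Betula),((Raphanus,Anopheles),(Ursus,Yersinia)))),Capsella),(((Gulo,(((Hordeum,Vespa),((Bombus,Quercus),Passer)),((Saccharomyces,Brassica),Clostridium))),((Solenopsis,((Macaca,Acinonyx),(Drosophila,Alnus))),Puma)),(Columba,Saimiri))); the answer is its 25 terminal taxa in alphabetical order.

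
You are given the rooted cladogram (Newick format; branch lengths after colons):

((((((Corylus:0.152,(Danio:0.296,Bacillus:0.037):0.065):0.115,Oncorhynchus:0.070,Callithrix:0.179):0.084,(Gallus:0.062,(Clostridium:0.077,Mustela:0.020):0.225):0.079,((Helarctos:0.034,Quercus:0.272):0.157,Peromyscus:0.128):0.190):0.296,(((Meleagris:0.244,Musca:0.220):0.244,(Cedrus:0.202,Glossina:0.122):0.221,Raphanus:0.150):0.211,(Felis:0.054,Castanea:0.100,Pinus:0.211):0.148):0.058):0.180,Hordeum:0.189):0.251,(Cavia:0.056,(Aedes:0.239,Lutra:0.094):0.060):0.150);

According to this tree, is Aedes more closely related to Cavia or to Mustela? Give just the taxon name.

Cavia

The MRCA of Aedes and Cavia subtends (Cavia,(Aedes,Lutra)) (3 taxa).
The MRCA of Aedes and Mustela is the root, subtending the entire tree (23 taxa).
The first is nested inside the second, so Aedes shares a more recent common ancestor with Cavia.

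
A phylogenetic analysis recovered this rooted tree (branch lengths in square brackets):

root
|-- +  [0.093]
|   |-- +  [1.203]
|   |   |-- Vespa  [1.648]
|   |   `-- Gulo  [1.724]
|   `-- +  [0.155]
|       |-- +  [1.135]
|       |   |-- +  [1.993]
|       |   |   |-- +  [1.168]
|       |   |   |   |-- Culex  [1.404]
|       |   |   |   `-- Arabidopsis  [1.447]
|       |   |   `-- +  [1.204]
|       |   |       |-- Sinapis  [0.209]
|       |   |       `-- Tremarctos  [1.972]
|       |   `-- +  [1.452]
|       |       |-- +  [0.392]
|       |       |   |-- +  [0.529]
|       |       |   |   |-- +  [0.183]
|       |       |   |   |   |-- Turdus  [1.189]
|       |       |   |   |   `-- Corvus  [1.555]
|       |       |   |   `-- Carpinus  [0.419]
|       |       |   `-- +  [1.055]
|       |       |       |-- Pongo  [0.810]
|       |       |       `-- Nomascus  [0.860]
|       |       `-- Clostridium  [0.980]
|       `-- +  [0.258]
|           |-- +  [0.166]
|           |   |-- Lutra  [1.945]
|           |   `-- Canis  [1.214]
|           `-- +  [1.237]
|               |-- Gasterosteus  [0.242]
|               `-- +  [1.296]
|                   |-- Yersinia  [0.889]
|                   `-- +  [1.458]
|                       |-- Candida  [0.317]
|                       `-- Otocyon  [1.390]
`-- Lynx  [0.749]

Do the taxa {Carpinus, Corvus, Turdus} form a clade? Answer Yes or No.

Yes

The most recent common ancestor of these taxa subtends ((Turdus,Corvus),Carpinus).
That clade has exactly 3 tips — every listed taxon and nothing else — so the group is monophyletic.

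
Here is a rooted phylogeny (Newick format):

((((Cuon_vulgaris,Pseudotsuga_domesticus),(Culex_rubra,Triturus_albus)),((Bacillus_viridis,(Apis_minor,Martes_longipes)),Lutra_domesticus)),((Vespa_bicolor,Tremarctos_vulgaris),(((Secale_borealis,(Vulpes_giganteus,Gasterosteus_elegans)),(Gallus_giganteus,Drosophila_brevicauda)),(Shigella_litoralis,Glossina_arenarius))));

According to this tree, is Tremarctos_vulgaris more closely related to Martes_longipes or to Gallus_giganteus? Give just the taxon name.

Gallus_giganteus

The MRCA of Tremarctos_vulgaris and Gallus_giganteus subtends ((Vespa_bicolor,Tremarctos_vulgaris),(((Secale_borealis,(Vulpes_giganteus,Gasterosteus_elegans)),(Gallus_giganteus,Drosophila_brevicauda)),(Shigella_litoralis,Glossina_arenarius))) (9 taxa).
The MRCA of Tremarctos_vulgaris and Martes_longipes is the root, subtending the entire tree (17 taxa).
The first is nested inside the second, so Tremarctos_vulgaris shares a more recent common ancestor with Gallus_giganteus.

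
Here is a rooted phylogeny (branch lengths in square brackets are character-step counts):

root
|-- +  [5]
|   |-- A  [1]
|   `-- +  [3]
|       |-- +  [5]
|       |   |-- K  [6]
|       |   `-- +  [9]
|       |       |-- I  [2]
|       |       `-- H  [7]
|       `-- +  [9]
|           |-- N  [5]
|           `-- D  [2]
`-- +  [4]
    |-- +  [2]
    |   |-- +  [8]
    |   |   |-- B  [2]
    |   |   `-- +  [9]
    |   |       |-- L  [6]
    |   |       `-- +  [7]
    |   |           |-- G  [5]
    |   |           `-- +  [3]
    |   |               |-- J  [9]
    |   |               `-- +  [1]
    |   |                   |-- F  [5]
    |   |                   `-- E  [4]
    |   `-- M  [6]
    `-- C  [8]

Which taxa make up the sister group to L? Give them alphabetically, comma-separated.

E, F, G, J

L attaches to the tree at the node subtending (L,(G,(J,(F,E)))).
The other lineage descending from that same node — the sister group — is (G,(J,(F,E))); its 4 tips in alphabetical order are the answer.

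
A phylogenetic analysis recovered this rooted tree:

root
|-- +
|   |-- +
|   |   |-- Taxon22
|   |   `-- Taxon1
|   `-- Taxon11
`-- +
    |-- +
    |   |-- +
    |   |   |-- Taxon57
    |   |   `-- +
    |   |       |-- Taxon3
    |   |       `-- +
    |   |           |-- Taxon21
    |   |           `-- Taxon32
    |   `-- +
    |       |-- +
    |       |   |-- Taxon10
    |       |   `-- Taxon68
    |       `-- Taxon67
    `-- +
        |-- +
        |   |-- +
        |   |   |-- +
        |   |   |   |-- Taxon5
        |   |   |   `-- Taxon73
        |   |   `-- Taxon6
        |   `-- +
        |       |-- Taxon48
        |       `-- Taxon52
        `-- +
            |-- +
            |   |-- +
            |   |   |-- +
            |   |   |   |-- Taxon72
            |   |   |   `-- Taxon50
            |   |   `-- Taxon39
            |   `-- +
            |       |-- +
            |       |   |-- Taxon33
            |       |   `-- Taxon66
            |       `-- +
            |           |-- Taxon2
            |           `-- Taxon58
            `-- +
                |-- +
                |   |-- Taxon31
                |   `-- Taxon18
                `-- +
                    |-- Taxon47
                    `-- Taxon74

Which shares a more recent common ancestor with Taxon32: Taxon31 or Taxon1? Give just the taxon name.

The MRCA of Taxon32 and Taxon31 subtends (((Taxon57,(Taxon3,(Taxon21,Taxon32))),((Taxon10,Taxon68),Taxon67)),((((Taxon5,Taxon73),Taxon6),(Taxon48,Taxon52)),((((Taxon72,Taxon50),Taxon39),((Taxon33,Taxon66),(Taxon2,Taxon58))),((Taxon31,Taxon18),(Taxon47,Taxon74))))) (23 taxa).
The MRCA of Taxon32 and Taxon1 is the root, subtending the entire tree (26 taxa).
The first is nested inside the second, so Taxon32 shares a more recent common ancestor with Taxon31.

Taxon31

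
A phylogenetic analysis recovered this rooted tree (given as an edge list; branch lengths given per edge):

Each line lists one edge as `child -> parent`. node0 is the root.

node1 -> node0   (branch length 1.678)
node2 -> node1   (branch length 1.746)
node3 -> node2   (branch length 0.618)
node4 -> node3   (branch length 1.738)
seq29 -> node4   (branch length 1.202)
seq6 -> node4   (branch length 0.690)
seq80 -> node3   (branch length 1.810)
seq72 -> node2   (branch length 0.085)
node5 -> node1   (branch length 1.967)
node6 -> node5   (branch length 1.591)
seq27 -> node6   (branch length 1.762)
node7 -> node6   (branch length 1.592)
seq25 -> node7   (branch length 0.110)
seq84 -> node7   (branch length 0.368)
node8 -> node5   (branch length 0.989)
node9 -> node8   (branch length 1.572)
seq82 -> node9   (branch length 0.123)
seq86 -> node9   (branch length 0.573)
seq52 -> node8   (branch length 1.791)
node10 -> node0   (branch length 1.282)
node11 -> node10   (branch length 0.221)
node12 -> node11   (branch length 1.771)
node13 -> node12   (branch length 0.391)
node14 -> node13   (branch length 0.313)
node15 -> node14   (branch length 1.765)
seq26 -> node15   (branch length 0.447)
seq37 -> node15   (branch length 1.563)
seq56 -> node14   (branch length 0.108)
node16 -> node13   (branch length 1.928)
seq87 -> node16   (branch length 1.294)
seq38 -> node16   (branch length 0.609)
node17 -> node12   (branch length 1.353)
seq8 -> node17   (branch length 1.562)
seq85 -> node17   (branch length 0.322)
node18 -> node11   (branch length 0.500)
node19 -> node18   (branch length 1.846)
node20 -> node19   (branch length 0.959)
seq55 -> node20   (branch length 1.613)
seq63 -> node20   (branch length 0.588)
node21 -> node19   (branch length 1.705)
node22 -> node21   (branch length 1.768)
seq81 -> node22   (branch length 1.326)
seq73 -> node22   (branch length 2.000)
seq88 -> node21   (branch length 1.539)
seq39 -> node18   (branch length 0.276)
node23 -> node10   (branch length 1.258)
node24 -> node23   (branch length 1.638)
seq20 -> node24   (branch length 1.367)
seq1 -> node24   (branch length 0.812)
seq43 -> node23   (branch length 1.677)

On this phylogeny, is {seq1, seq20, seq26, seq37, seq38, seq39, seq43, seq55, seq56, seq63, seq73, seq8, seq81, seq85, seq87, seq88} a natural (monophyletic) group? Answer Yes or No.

Yes

The most recent common ancestor of these taxa subtends ((((((seq26,seq37),seq56),(seq87,seq38)),(seq8,seq85)),(((seq55,seq63),((seq81,seq73),seq88)),seq39)),((seq20,seq1),seq43)).
That clade has exactly 16 tips — every listed taxon and nothing else — so the group is monophyletic.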